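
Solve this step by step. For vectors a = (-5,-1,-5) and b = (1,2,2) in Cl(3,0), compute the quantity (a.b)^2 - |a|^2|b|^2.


a . b = (-5)*1 + (-1)*2 + (-5)*2
= -5 + (-2) + (-10) = -17
|a|^2 = (-5)^2 + (-1)^2 + (-5)^2 = 51
|b|^2 = 1^2 + 2^2 + 2^2 = 9
(a.b)^2 = (-17)^2 = 289
|a|^2 * |b|^2 = 51 * 9 = 459
Result = 289 - 459 = -170


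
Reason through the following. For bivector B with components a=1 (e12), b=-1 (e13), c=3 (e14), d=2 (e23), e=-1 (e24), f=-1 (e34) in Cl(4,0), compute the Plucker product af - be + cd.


Plucker relation: af - be + cd
a*f = 1*(-1) = -1
b*e = (-1)*(-1) = 1
c*d = 3*2 = 6
af - be + cd = -1 - 1 + 6
= 4


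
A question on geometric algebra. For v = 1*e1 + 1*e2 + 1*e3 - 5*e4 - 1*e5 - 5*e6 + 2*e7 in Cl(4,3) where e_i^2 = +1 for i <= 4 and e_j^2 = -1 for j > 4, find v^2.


v^2 = sum of c_i^2 * e_i^2
Positive signature terms (e_i^2 = +1): 1^2 + 1^2 + 1^2 + (-5)^2 = 28
Negative signature terms (e_j^2 = -1): (-1)^2 + (-5)^2 + 2^2 = 30
v^2 = 28 - 30 = -2


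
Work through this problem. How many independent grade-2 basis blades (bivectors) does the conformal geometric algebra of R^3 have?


The conformal model of R^3 uses Cl(4,1) with m = 3 + 2 = 5 generators.
Number of grade-2 blades = C(m, 2) = C(5, 2)
= 5*4/2 = 10


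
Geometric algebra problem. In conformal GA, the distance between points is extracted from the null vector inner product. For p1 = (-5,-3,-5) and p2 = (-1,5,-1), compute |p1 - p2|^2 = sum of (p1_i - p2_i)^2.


p1 - p2 = (-4, -8, -4)
|p1 - p2|^2 = (-4)^2 + (-8)^2 + (-4)^2
= 16 + 64 + 16
= 96


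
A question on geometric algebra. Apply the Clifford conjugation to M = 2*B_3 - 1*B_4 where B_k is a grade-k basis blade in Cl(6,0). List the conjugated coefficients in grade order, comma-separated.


Clifford conjugate sign for grade k: (-1)^(k(k+1)/2)
Grade 3: (-1)^(3*4/2) = (-1)^6 = 1, coeff 2 -> 2
Grade 4: (-1)^(4*5/2) = (-1)^10 = 1, coeff -1 -> -1
Conjugated coefficients: 2, -1


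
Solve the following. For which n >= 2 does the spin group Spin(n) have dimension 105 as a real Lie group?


dim Spin(n) = dim so(n) = n(n-1)/2.
Solve n(n-1)/2 = 105, i.e. n^2 - n - 210 = 0.
Discriminant = 1 + 8*105 = 841
n = (1 + sqrt(841))/2 = (1 + 29)/2 = 15


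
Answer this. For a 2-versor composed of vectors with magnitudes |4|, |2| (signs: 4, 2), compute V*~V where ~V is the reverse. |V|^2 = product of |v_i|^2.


Each vector v_i has |v_i|^2 = s_i^2
Squared scales: 4^2 = 16, 2^2 = 4
|V|^2 = 16 * 4
= 64


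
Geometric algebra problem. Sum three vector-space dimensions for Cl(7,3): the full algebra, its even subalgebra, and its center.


n = 7 + 3 = 10
Total dim = 2^10 = 1024
Even subalgebra dim = 2^9 = 512
n is even, so center dim = 1
Sum = 1024 + 512 + 1 = 1537


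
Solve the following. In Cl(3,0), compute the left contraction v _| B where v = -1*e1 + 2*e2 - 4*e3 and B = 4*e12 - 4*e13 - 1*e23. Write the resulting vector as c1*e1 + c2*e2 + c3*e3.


Left contraction v _| B = <vB>_1 (grade-1 part of the geometric product vB).
Using e1_|e12 = e2, e2_|e12 = -e1, e1_|e13 = e3, e3_|e13 = -e1, e2_|e23 = e3, e3_|e23 = -e2:
e1 coeff: -v2*b12 - v3*b13 = -(2)*(4) - (-4)*(-4) = -24
e2 coeff: v1*b12 - v3*b23 = (-1)*(4) - (-4)*(-1) = -8
e3 coeff: v1*b13 + v2*b23 = (-1)*(-4) + (2)*(-1) = 2
v _| B = -24*e1 - 8*e2 + 2*e3


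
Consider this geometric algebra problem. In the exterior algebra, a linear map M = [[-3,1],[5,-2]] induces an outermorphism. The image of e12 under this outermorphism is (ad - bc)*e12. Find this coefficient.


The outermorphism of a linear map f sends e1^e2 to f(e1)^f(e2).
f(e1) = -3*e1 + 5*e2
f(e2) = 1*e1 - 2*e2
f(e1) ^ f(e2) = (-3*e1 + 5*e2) ^ (1*e1 - 2*e2)
= (-3)*(-2)*e12 + 5*1*e21
= (6 - 5)*e12
= 1*e12
Coefficient = 1


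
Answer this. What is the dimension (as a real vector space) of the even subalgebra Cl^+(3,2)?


Even subalgebra dimension = 2^(n-1)
n = 3 + 2 = 5
2^(5 - 1) = 2^4 = 16
Verification: sum of C(5,k) for even k = 1 + 10 + 5 = 16
Result = 16


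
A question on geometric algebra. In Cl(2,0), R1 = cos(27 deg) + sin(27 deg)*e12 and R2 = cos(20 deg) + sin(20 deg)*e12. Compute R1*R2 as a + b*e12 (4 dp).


Same-plane rotors commute and their half-angles add:
R1*R2 = cos(a1 + a2) + sin(a1 + a2)*e12.
a1 + a2 = 27 + 20 = 47 deg
cos(47 deg) = 0.6820
sin(47 deg) = 0.7314
R1*R2 = 0.6820 + 0.7314*e12


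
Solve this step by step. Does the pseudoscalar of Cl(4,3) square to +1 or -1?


The pseudoscalar I = e1...e_n (product of all n generators) of Cl(p,q) satisfies I^2 = (-1)^(q + n(n-1)/2).
p = 4, q = 3, n = p + q = 7
n(n-1)/2 = 7 * 6 / 2 = 21
Exponent = q + n(n-1)/2 = 3 + 21 = 24
I^2 = (-1)^24 = +1


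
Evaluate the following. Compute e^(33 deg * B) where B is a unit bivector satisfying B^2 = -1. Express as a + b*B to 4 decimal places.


For a unit bivector B with B^2 = -1, the exponential series gives
e^(theta*B) = cos(theta) + sin(theta)*B (the GA analogue of Euler's formula).
theta = 33 degrees = 0.575959 rad
cos(33 deg) = 0.8387
sin(33 deg) = 0.5446
exp(theta*B) = 0.8387 + 0.5446*B


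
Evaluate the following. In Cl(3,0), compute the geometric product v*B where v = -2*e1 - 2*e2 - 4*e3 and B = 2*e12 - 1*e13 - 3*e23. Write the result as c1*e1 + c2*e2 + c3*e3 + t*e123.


vB has grade-1 (vector) and grade-3 (trivector) parts: vB = (v _| B) + (v ^ B).
Vector part <vB>_1:
  e1: -v2*b12 - v3*b13 = -(-2)*(2) - (-4)*(-1) = 0
  e2: v1*b12 - v3*b23 = (-2)*(2) - (-4)*(-3) = -16
  e3: v1*b13 + v2*b23 = (-2)*(-1) + (-2)*(-3) = 8
Trivector part <vB>_3:
  e123: v1*b23 - v2*b13 + v3*b12 = (-2)*(-3) - (-2)*(-1) + (-4)*(2) = -4
vB = 0*e1 - 16*e2 + 8*e3 - 4*e123


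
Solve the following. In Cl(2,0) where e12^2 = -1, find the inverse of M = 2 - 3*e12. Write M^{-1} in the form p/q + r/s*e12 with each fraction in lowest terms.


M = 2 - 3*e12, where e12^2 = -1.
Since M commutes with its reverse ~M = a - b*e12, M * ~M = a^2 - b^2*e12^2 = a^2 + b^2.
So M^{-1} = ~M / (a^2 + b^2) = (a - b*e12)/(a^2 + b^2).
a^2 + b^2 = 4 + 9 = 13
Scalar part = 2/13 = 2/13
Bivector coeff = 3/13 = 3/13
M^{-1} = 2/13 + 3/13*e12


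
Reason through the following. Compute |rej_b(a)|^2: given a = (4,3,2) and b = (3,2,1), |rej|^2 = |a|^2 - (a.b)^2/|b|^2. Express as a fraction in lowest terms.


|a|^2 = 4^2 + 3^2 + 2^2 = 29
|b|^2 = 3^2 + 2^2 + 1^2 = 14
a . b = 4*3 + 3*2 + 2*1 = 20
(a.b)^2 = 20^2 = 400
|rej|^2 = 29 - 400/14
= (406 - 400)/14
= 6/14
In lowest terms: 3/7


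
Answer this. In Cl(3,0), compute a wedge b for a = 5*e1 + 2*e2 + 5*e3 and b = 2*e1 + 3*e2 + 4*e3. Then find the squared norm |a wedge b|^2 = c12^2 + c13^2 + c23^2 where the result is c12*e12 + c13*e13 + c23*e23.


a wedge b = (a1*b2 - a2*b1)*e12 + (a1*b3 - a3*b1)*e13 + (a2*b3 - a3*b2)*e23
e12 coeff: 5*3 - 2*2 = 15 - 4 = 11
e13 coeff: 5*4 - 5*2 = 20 - 10 = 10
e23 coeff: 2*4 - 5*3 = 8 - 15 = -7
|a wedge b|^2 = 11^2 + 10^2 + (-7)^2
= 121 + 100 + 49
= 270


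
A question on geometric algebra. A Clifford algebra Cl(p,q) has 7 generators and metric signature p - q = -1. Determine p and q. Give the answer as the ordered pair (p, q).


We need p + q = 7 and p - q = -1.
Adding: 2p = 7 + (-1) = 6, so p = 3.
Then q = 7 - 3 = 4.
(p, q) = (3, 4)


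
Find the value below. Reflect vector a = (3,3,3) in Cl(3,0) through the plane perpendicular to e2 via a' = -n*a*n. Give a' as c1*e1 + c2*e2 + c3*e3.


Reflection formula: a' = -n*a*n, with n = e2 (unit vector, n^2 = 1).
For reflection through hyperplane perp to e2:
The component along e2 flips sign, others stay.
a = (3, 3, 3)
a' = (3, -3, 3)
a' = 3*e1 - 3*e2 + 3*e3


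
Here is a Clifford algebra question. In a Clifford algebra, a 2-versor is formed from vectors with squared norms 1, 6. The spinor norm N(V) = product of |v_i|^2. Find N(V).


Spinor norm N(V) = |v1|^2 * |v2|^2 * ... * |v2|^2
= 1 * 6
Running product: 1, 6
N(V) = 6


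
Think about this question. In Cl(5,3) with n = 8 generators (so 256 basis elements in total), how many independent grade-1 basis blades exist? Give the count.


Number of grade-k basis blades in Cl(p,q) with n = p + q is C(n, k).
n = 5 + 3 = 8
C(8, 1) = 8! / (1! * 7!)
= 40320 / (1 * 5040)
= 8


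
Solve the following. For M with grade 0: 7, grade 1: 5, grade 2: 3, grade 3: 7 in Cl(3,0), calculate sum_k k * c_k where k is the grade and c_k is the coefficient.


Grade-weighted sum = sum of grade_k * coefficient_k
0*7 = 0
1*5 = 5
2*3 = 6
3*7 = 21
Total = 0 + 5 + 6 + 21 = 32


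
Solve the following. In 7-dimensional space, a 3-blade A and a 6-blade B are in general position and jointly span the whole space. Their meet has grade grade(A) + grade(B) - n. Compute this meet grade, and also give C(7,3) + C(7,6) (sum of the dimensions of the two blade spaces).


Meet grade = grade(A) + grade(B) - n
= 3 + 6 - 7 = 2
C(7,3) = 35
C(7,6) = 7
dim_A + dim_B = 35 + 7 = 42


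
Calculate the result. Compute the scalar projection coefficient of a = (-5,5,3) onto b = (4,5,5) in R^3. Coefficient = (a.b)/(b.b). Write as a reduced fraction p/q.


Projection coefficient = (a . b) / (b . b)
a . b = (-5)*4 + 5*5 + 3*5
= -20 + 25 + 15 = 20
b . b = 4^2 + 5^2 + 5^2
= 16 + 25 + 25 = 66
Coefficient = 20/66
In lowest terms: 10/33


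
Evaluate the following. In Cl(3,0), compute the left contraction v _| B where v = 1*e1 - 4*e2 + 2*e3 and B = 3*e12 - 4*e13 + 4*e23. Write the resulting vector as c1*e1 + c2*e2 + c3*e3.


Left contraction v _| B = <vB>_1 (grade-1 part of the geometric product vB).
Using e1_|e12 = e2, e2_|e12 = -e1, e1_|e13 = e3, e3_|e13 = -e1, e2_|e23 = e3, e3_|e23 = -e2:
e1 coeff: -v2*b12 - v3*b13 = -(-4)*(3) - (2)*(-4) = 20
e2 coeff: v1*b12 - v3*b23 = (1)*(3) - (2)*(4) = -5
e3 coeff: v1*b13 + v2*b23 = (1)*(-4) + (-4)*(4) = -20
v _| B = 20*e1 - 5*e2 - 20*e3


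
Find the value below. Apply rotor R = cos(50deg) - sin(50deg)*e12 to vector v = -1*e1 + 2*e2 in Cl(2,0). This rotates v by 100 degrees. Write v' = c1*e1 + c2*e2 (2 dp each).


Rotor R = cos(50deg) - sin(50deg)*e12
Rotation angle theta = 2 * 50 = 100 degrees
v' = R*v*~R rotates v by theta.
cos(100deg) = -0.1736, sin(100deg) = 0.9848
v'_1 = -1*cos(100deg) - 2*sin(100deg)
= -1*(-0.1736) - 2*0.9848
= -1.80
v'_2 = -1*sin(100deg) + 2*cos(100deg)
= -1*0.9848 + 2*(-0.1736)
= -1.33
v' = -1.80*e1 - 1.33*e2


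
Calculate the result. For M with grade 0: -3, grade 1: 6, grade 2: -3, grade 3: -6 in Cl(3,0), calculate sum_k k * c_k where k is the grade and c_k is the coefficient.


Grade-weighted sum = sum of grade_k * coefficient_k
0*(-3) = 0
1*6 = 6
2*(-3) = -6
3*(-6) = -18
Total = 0 + 6 + (-6) + (-18) = -18


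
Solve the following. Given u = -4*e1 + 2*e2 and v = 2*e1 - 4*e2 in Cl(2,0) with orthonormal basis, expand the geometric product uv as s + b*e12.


Expand: (-4*e1 + 2*e2)(2*e1 - 4*e2)
= (-4)*2*e1e1 + (-4)*(-4)*e1e2 + 2*2*e2e1 + 2*(-4)*e2e2
Using e1^2 = e2^2 = 1, e2e1 = -e1e2:
Scalar part s = (-4)*2 + 2*(-4) = -8 + (-8) = -16
Bivector part b = (-4)*(-4) - 2*2 = 16 - 4 = 12
uv = -16 + 12*e12


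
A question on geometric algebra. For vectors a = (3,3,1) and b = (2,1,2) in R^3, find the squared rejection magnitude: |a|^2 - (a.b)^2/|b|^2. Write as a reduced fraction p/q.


|a|^2 = 3^2 + 3^2 + 1^2 = 19
|b|^2 = 2^2 + 1^2 + 2^2 = 9
a . b = 3*2 + 3*1 + 1*2 = 11
(a.b)^2 = 11^2 = 121
|rej|^2 = 19 - 121/9
= (171 - 121)/9
= 50/9
In lowest terms: 50/9


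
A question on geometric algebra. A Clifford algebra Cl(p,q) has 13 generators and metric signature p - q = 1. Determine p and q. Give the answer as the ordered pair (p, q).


We need p + q = 13 and p - q = 1.
Adding: 2p = 13 + 1 = 14, so p = 7.
Then q = 13 - 7 = 6.
(p, q) = (7, 6)


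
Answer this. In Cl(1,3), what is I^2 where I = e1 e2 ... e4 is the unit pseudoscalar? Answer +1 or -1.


The pseudoscalar I = e1...e_n (product of all n generators) of Cl(p,q) satisfies I^2 = (-1)^(q + n(n-1)/2).
p = 1, q = 3, n = p + q = 4
n(n-1)/2 = 4 * 3 / 2 = 6
Exponent = q + n(n-1)/2 = 3 + 6 = 9
I^2 = (-1)^9 = -1


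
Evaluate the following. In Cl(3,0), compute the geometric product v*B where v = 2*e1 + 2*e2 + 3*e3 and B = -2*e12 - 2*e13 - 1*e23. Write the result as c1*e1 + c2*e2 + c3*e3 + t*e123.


vB has grade-1 (vector) and grade-3 (trivector) parts: vB = (v _| B) + (v ^ B).
Vector part <vB>_1:
  e1: -v2*b12 - v3*b13 = -(2)*(-2) - (3)*(-2) = 10
  e2: v1*b12 - v3*b23 = (2)*(-2) - (3)*(-1) = -1
  e3: v1*b13 + v2*b23 = (2)*(-2) + (2)*(-1) = -6
Trivector part <vB>_3:
  e123: v1*b23 - v2*b13 + v3*b12 = (2)*(-1) - (2)*(-2) + (3)*(-2) = -4
vB = 10*e1 - 1*e2 - 6*e3 - 4*e123


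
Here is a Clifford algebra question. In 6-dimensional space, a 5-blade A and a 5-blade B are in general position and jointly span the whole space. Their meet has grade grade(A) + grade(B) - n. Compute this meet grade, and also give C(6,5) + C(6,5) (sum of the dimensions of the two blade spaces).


Meet grade = grade(A) + grade(B) - n
= 5 + 5 - 6 = 4
C(6,5) = 6
C(6,5) = 6
dim_A + dim_B = 6 + 6 = 12


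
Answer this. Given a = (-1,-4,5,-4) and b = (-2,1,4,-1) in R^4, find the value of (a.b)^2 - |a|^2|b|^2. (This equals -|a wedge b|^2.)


a . b = (-1)*(-2) + (-4)*1 + 5*4 + (-4)*(-1)
= 2 + (-4) + 20 + 4 = 22
|a|^2 = (-1)^2 + (-4)^2 + 5^2 + (-4)^2 = 58
|b|^2 = (-2)^2 + 1^2 + 4^2 + (-1)^2 = 22
(a.b)^2 = 22^2 = 484
|a|^2 * |b|^2 = 58 * 22 = 1276
Result = 484 - 1276 = -792


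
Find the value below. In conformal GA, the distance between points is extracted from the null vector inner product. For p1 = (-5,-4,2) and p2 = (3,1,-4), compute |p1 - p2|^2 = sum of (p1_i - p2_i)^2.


p1 - p2 = (-8, -5, 6)
|p1 - p2|^2 = (-8)^2 + (-5)^2 + 6^2
= 64 + 25 + 36
= 125


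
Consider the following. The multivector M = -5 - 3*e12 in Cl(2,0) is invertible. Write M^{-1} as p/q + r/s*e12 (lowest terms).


M = -5 - 3*e12, where e12^2 = -1.
Since M commutes with its reverse ~M = a - b*e12, M * ~M = a^2 - b^2*e12^2 = a^2 + b^2.
So M^{-1} = ~M / (a^2 + b^2) = (a - b*e12)/(a^2 + b^2).
a^2 + b^2 = 25 + 9 = 34
Scalar part = -5/34 = -5/34
Bivector coeff = 3/34 = 3/34
M^{-1} = -5/34 + 3/34*e12


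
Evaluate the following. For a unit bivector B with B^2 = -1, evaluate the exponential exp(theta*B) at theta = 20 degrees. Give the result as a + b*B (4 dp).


For a unit bivector B with B^2 = -1, the exponential series gives
e^(theta*B) = cos(theta) + sin(theta)*B (the GA analogue of Euler's formula).
theta = 20 degrees = 0.349066 rad
cos(20 deg) = 0.9397
sin(20 deg) = 0.3420
exp(theta*B) = 0.9397 + 0.3420*B


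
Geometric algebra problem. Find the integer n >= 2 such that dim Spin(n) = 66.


dim Spin(n) = dim so(n) = n(n-1)/2.
Solve n(n-1)/2 = 66, i.e. n^2 - n - 132 = 0.
Discriminant = 1 + 8*66 = 529
n = (1 + sqrt(529))/2 = (1 + 23)/2 = 12


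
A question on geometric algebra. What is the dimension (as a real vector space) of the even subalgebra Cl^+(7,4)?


Even subalgebra dimension = 2^(n-1)
n = 7 + 4 = 11
2^(11 - 1) = 2^10 = 1024
Verification: sum of C(11,k) for even k = 1 + 55 + 330 + 462 + 165 + 11 = 1024
Result = 1024


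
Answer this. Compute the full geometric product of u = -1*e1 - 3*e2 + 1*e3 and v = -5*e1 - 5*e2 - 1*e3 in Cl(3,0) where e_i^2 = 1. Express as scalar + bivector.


In Cl(3,0): e_i^2 = 1, e_ie_j = -e_je_i for i != j.
Scalar part = u . v = (-1)*(-5) + (-3)*(-5) + 1*(-1)
= 5 + 15 + (-1) = 19
e12 coeff = (-1)*(-5) - (-3)*(-5) = 5 - 15 = -10
e13 coeff = (-1)*(-1) - 1*(-5) = 1 - (-5) = 6
e23 coeff = (-3)*(-1) - 1*(-5) = 3 - (-5) = 8
uv = 19 - 10*e12 + 6*e13 + 8*e23


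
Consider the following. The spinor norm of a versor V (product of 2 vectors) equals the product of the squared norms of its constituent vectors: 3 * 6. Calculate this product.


Spinor norm N(V) = |v1|^2 * |v2|^2 * ... * |v2|^2
= 3 * 6
Running product: 3, 18
N(V) = 18


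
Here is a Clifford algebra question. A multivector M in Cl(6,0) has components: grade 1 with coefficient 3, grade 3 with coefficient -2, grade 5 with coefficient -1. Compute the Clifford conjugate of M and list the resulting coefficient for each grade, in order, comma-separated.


Clifford conjugate sign for grade k: (-1)^(k(k+1)/2)
Grade 1: (-1)^(1*2/2) = (-1)^1 = -1, coeff 3 -> -3
Grade 3: (-1)^(3*4/2) = (-1)^6 = 1, coeff -2 -> -2
Grade 5: (-1)^(5*6/2) = (-1)^15 = -1, coeff -1 -> 1
Conjugated coefficients: -3, -2, 1


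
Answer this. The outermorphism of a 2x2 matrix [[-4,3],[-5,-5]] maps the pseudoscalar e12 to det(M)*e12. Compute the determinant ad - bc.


The outermorphism of a linear map f sends e1^e2 to f(e1)^f(e2).
f(e1) = -4*e1 - 5*e2
f(e2) = 3*e1 - 5*e2
f(e1) ^ f(e2) = (-4*e1 - 5*e2) ^ (3*e1 - 5*e2)
= (-4)*(-5)*e12 + (-5)*3*e21
= (20 - (-15))*e12
= 35*e12
Coefficient = 35


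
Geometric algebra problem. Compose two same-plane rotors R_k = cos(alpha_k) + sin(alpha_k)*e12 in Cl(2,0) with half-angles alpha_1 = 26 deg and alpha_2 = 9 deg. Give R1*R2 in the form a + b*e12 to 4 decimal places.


Same-plane rotors commute and their half-angles add:
R1*R2 = cos(a1 + a2) + sin(a1 + a2)*e12.
a1 + a2 = 26 + 9 = 35 deg
cos(35 deg) = 0.8192
sin(35 deg) = 0.5736
R1*R2 = 0.8192 + 0.5736*e12


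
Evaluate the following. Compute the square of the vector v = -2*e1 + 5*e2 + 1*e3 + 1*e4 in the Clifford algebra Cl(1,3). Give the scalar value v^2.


v^2 = sum of c_i^2 * e_i^2
Positive signature terms (e_i^2 = +1): (-2)^2 = 4
Negative signature terms (e_j^2 = -1): 5^2 + 1^2 + 1^2 = 27
v^2 = 4 - 27 = -23


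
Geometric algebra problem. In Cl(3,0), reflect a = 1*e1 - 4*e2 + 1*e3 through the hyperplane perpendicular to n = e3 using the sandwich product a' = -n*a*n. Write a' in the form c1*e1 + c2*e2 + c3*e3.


Reflection formula: a' = -n*a*n, with n = e3 (unit vector, n^2 = 1).
For reflection through hyperplane perp to e3:
The component along e3 flips sign, others stay.
a = (1, -4, 1)
a' = (1, -4, -1)
a' = 1*e1 - 4*e2 - 1*e3


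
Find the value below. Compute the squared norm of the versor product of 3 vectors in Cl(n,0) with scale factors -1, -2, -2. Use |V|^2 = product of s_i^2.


Each vector v_i has |v_i|^2 = s_i^2
Squared scales: (-1)^2 = 1, (-2)^2 = 4, (-2)^2 = 4
|V|^2 = 1 * 4 * 4
= 16


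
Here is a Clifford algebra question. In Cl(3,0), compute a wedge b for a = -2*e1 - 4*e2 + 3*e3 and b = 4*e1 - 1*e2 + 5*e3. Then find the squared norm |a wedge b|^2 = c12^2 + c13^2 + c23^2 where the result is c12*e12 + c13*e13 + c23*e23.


a wedge b = (a1*b2 - a2*b1)*e12 + (a1*b3 - a3*b1)*e13 + (a2*b3 - a3*b2)*e23
e12 coeff: (-2)*(-1) - (-4)*4 = 2 - (-16) = 18
e13 coeff: (-2)*5 - 3*4 = -10 - 12 = -22
e23 coeff: (-4)*5 - 3*(-1) = -20 - (-3) = -17
|a wedge b|^2 = 18^2 + (-22)^2 + (-17)^2
= 324 + 484 + 289
= 1097


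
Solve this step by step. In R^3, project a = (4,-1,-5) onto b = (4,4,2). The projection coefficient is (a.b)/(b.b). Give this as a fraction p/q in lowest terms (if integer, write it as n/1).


Projection coefficient = (a . b) / (b . b)
a . b = 4*4 + (-1)*4 + (-5)*2
= 16 + (-4) + (-10) = 2
b . b = 4^2 + 4^2 + 2^2
= 16 + 16 + 4 = 36
Coefficient = 2/36
In lowest terms: 1/18


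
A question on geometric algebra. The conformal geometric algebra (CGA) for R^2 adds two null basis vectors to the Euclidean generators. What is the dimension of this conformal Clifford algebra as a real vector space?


The conformal model of R^2 uses Cl(3,1): the 2 Euclidean generators plus two extra orthogonal generators e+ (e+^2 = +1) and e- (e-^2 = -1), from which the null vectors e0, einf are built.
Number of generators m = 2 + 2 = 4.
dim Cl(p,q) = 2^m = 2^4 = 16


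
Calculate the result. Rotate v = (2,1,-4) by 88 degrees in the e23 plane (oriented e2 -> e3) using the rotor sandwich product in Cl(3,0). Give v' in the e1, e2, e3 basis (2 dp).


Rotor R = cos(44deg) - sin(44deg)*e23
Rotation angle theta = 2 * 44 = 88 degrees in the e23 plane (e2 -> e3).
The component perpendicular to the plane (e1) is invariant: v'_1 = v1 = 2.00
cos(88deg) = 0.0349, sin(88deg) = 0.9994
v'_2 = v2*cos(theta) - v3*sin(theta) = 1*0.0349 - (-4)*0.9994 = 4.03
v'_3 = v2*sin(theta) + v3*cos(theta) = 1*0.9994 + (-4)*0.0349 = 0.86
v' = 2.00*e1 + 4.03*e2 + 0.86*e3


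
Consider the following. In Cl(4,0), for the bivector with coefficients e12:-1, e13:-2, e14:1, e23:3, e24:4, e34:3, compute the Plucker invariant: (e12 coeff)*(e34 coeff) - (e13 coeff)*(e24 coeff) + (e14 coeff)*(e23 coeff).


Plucker relation: af - be + cd
a*f = (-1)*3 = -3
b*e = (-2)*4 = -8
c*d = 1*3 = 3
af - be + cd = -3 - (-8) + 3
= 8


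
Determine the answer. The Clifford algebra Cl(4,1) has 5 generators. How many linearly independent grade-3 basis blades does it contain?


Number of grade-k basis blades in Cl(p,q) with n = p + q is C(n, k).
n = 4 + 1 = 5
C(5, 3) = 5! / (3! * 2!)
= 120 / (6 * 2)
= 10


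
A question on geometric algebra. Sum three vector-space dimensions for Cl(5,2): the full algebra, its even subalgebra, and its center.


n = 5 + 2 = 7
Total dim = 2^7 = 128
Even subalgebra dim = 2^6 = 64
n is odd, so center dim = 2
Sum = 128 + 64 + 2 = 194


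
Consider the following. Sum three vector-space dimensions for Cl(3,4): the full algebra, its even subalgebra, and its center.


n = 3 + 4 = 7
Total dim = 2^7 = 128
Even subalgebra dim = 2^6 = 64
n is odd, so center dim = 2
Sum = 128 + 64 + 2 = 194


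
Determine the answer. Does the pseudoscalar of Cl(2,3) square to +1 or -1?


The pseudoscalar I = e1...e_n (product of all n generators) of Cl(p,q) satisfies I^2 = (-1)^(q + n(n-1)/2).
p = 2, q = 3, n = p + q = 5
n(n-1)/2 = 5 * 4 / 2 = 10
Exponent = q + n(n-1)/2 = 3 + 10 = 13
I^2 = (-1)^13 = -1


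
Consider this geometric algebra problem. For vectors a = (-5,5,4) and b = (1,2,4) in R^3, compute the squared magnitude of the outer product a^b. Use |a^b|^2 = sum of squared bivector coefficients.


a wedge b = (a1*b2 - a2*b1)*e12 + (a1*b3 - a3*b1)*e13 + (a2*b3 - a3*b2)*e23
e12 coeff: (-5)*2 - 5*1 = -10 - 5 = -15
e13 coeff: (-5)*4 - 4*1 = -20 - 4 = -24
e23 coeff: 5*4 - 4*2 = 20 - 8 = 12
|a wedge b|^2 = (-15)^2 + (-24)^2 + 12^2
= 225 + 576 + 144
= 945


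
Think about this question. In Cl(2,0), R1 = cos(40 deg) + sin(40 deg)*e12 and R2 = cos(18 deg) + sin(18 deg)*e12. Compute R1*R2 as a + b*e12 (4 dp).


Same-plane rotors commute and their half-angles add:
R1*R2 = cos(a1 + a2) + sin(a1 + a2)*e12.
a1 + a2 = 40 + 18 = 58 deg
cos(58 deg) = 0.5299
sin(58 deg) = 0.8480
R1*R2 = 0.5299 + 0.8480*e12


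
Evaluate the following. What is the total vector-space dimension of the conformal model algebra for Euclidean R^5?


The conformal model of R^5 uses Cl(6,1): the 5 Euclidean generators plus two extra orthogonal generators e+ (e+^2 = +1) and e- (e-^2 = -1), from which the null vectors e0, einf are built.
Number of generators m = 5 + 2 = 7.
dim Cl(p,q) = 2^m = 2^7 = 128


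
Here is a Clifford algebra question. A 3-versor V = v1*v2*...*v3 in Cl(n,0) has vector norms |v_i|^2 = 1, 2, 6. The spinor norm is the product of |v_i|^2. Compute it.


Spinor norm N(V) = |v1|^2 * |v2|^2 * ... * |v3|^2
= 1 * 2 * 6
Running product: 1, 2, 12
N(V) = 12


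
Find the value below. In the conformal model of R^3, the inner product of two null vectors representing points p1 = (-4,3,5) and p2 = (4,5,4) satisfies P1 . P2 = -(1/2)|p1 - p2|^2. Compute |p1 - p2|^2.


p1 - p2 = (-8, -2, 1)
|p1 - p2|^2 = (-8)^2 + (-2)^2 + 1^2
= 64 + 4 + 1
= 69


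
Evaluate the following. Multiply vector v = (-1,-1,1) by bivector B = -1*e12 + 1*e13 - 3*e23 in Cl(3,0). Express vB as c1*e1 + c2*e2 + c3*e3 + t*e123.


vB has grade-1 (vector) and grade-3 (trivector) parts: vB = (v _| B) + (v ^ B).
Vector part <vB>_1:
  e1: -v2*b12 - v3*b13 = -(-1)*(-1) - (1)*(1) = -2
  e2: v1*b12 - v3*b23 = (-1)*(-1) - (1)*(-3) = 4
  e3: v1*b13 + v2*b23 = (-1)*(1) + (-1)*(-3) = 2
Trivector part <vB>_3:
  e123: v1*b23 - v2*b13 + v3*b12 = (-1)*(-3) - (-1)*(1) + (1)*(-1) = 3
vB = -2*e1 + 4*e2 + 2*e3 + 3*e123


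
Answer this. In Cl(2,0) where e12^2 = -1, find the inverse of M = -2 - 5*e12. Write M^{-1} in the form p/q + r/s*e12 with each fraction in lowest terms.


M = -2 - 5*e12, where e12^2 = -1.
Since M commutes with its reverse ~M = a - b*e12, M * ~M = a^2 - b^2*e12^2 = a^2 + b^2.
So M^{-1} = ~M / (a^2 + b^2) = (a - b*e12)/(a^2 + b^2).
a^2 + b^2 = 4 + 25 = 29
Scalar part = -2/29 = -2/29
Bivector coeff = 5/29 = 5/29
M^{-1} = -2/29 + 5/29*e12


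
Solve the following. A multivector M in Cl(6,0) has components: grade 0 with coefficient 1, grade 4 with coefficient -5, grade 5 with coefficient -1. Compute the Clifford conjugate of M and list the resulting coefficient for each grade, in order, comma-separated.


Clifford conjugate sign for grade k: (-1)^(k(k+1)/2)
Grade 0: (-1)^(0*1/2) = (-1)^0 = 1, coeff 1 -> 1
Grade 4: (-1)^(4*5/2) = (-1)^10 = 1, coeff -5 -> -5
Grade 5: (-1)^(5*6/2) = (-1)^15 = -1, coeff -1 -> 1
Conjugated coefficients: 1, -5, 1


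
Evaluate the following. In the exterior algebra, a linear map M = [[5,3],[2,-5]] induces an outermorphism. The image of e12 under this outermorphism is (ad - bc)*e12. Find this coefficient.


The outermorphism of a linear map f sends e1^e2 to f(e1)^f(e2).
f(e1) = 5*e1 + 2*e2
f(e2) = 3*e1 - 5*e2
f(e1) ^ f(e2) = (5*e1 + 2*e2) ^ (3*e1 - 5*e2)
= 5*(-5)*e12 + 2*3*e21
= (-25 - 6)*e12
= -31*e12
Coefficient = -31


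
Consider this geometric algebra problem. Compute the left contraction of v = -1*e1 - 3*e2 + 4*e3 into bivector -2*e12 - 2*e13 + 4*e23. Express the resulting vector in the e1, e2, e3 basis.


Left contraction v _| B = <vB>_1 (grade-1 part of the geometric product vB).
Using e1_|e12 = e2, e2_|e12 = -e1, e1_|e13 = e3, e3_|e13 = -e1, e2_|e23 = e3, e3_|e23 = -e2:
e1 coeff: -v2*b12 - v3*b13 = -(-3)*(-2) - (4)*(-2) = 2
e2 coeff: v1*b12 - v3*b23 = (-1)*(-2) - (4)*(4) = -14
e3 coeff: v1*b13 + v2*b23 = (-1)*(-2) + (-3)*(4) = -10
v _| B = 2*e1 - 14*e2 - 10*e3


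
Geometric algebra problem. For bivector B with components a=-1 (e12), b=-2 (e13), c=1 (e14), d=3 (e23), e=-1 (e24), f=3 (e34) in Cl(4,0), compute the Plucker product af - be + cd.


Plucker relation: af - be + cd
a*f = (-1)*3 = -3
b*e = (-2)*(-1) = 2
c*d = 1*3 = 3
af - be + cd = -3 - 2 + 3
= -2


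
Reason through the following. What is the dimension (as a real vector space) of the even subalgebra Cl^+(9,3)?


Even subalgebra dimension = 2^(n-1)
n = 9 + 3 = 12
2^(12 - 1) = 2^11 = 2048
Verification: sum of C(12,k) for even k = 1 + 66 + 495 + 924 + 495 + 66 + 1 = 2048
Result = 2048


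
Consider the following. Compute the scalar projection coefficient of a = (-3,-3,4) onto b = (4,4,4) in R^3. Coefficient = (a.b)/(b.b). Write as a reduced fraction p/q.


Projection coefficient = (a . b) / (b . b)
a . b = (-3)*4 + (-3)*4 + 4*4
= -12 + (-12) + 16 = -8
b . b = 4^2 + 4^2 + 4^2
= 16 + 16 + 16 = 48
Coefficient = -8/48
In lowest terms: -1/6


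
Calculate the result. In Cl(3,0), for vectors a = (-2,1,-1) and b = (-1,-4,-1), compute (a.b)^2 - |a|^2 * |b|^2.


a . b = (-2)*(-1) + 1*(-4) + (-1)*(-1)
= 2 + (-4) + 1 = -1
|a|^2 = (-2)^2 + 1^2 + (-1)^2 = 6
|b|^2 = (-1)^2 + (-4)^2 + (-1)^2 = 18
(a.b)^2 = (-1)^2 = 1
|a|^2 * |b|^2 = 6 * 18 = 108
Result = 1 - 108 = -107


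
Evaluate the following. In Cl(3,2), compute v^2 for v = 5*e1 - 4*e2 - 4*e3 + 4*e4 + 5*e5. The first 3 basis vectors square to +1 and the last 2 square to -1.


v^2 = sum of c_i^2 * e_i^2
Positive signature terms (e_i^2 = +1): 5^2 + (-4)^2 + (-4)^2 = 57
Negative signature terms (e_j^2 = -1): 4^2 + 5^2 = 41
v^2 = 57 - 41 = 16


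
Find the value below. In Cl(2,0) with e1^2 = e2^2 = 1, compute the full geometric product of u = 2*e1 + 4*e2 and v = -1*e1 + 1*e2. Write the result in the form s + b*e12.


Expand: (2*e1 + 4*e2)(-1*e1 + 1*e2)
= 2*(-1)*e1e1 + 2*1*e1e2 + 4*(-1)*e2e1 + 4*1*e2e2
Using e1^2 = e2^2 = 1, e2e1 = -e1e2:
Scalar part s = 2*(-1) + 4*1 = -2 + 4 = 2
Bivector part b = 2*1 - 4*(-1) = 2 - (-4) = 6
uv = 2 + 6*e12


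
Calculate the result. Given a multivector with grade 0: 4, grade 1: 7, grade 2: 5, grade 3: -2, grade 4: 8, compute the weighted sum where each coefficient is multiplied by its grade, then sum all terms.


Grade-weighted sum = sum of grade_k * coefficient_k
0*4 = 0
1*7 = 7
2*5 = 10
3*(-2) = -6
4*8 = 32
Total = 0 + 7 + 10 + (-6) + 32 = 43


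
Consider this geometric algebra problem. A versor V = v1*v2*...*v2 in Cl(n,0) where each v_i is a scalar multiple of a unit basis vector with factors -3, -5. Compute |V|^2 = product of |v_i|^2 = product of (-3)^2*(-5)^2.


Each vector v_i has |v_i|^2 = s_i^2
Squared scales: (-3)^2 = 9, (-5)^2 = 25
|V|^2 = 9 * 25
= 225


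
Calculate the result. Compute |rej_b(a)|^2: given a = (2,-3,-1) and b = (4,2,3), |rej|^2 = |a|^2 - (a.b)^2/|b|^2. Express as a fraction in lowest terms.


|a|^2 = 2^2 + (-3)^2 + (-1)^2 = 14
|b|^2 = 4^2 + 2^2 + 3^2 = 29
a . b = 2*4 + (-3)*2 + (-1)*3 = -1
(a.b)^2 = (-1)^2 = 1
|rej|^2 = 14 - 1/29
= (406 - 1)/29
= 405/29
In lowest terms: 405/29


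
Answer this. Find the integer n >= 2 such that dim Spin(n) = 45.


dim Spin(n) = dim so(n) = n(n-1)/2.
Solve n(n-1)/2 = 45, i.e. n^2 - n - 90 = 0.
Discriminant = 1 + 8*45 = 361
n = (1 + sqrt(361))/2 = (1 + 19)/2 = 10


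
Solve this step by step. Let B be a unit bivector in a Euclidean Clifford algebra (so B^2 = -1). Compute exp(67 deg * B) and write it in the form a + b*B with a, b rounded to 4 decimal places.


For a unit bivector B with B^2 = -1, the exponential series gives
e^(theta*B) = cos(theta) + sin(theta)*B (the GA analogue of Euler's formula).
theta = 67 degrees = 1.169371 rad
cos(67 deg) = 0.3907
sin(67 deg) = 0.9205
exp(theta*B) = 0.3907 + 0.9205*B


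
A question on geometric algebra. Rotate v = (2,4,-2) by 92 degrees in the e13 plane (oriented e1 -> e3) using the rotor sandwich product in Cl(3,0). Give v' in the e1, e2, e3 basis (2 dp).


Rotor R = cos(46deg) - sin(46deg)*e13
Rotation angle theta = 2 * 46 = 92 degrees in the e13 plane (e1 -> e3).
The component perpendicular to the plane (e2) is invariant: v'_2 = v2 = 4.00
cos(92deg) = -0.0349, sin(92deg) = 0.9994
v'_1 = v1*cos(theta) - v3*sin(theta) = 2*(-0.0349) - (-2)*0.9994 = 1.93
v'_3 = v1*sin(theta) + v3*cos(theta) = 2*0.9994 + (-2)*(-0.0349) = 2.07
v' = 1.93*e1 + 4.00*e2 + 2.07*e3


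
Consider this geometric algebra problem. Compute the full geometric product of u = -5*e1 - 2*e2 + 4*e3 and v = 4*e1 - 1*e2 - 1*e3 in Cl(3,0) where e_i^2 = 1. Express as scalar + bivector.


In Cl(3,0): e_i^2 = 1, e_ie_j = -e_je_i for i != j.
Scalar part = u . v = (-5)*4 + (-2)*(-1) + 4*(-1)
= -20 + 2 + (-4) = -22
e12 coeff = (-5)*(-1) - (-2)*4 = 5 - (-8) = 13
e13 coeff = (-5)*(-1) - 4*4 = 5 - 16 = -11
e23 coeff = (-2)*(-1) - 4*(-1) = 2 - (-4) = 6
uv = -22 + 13*e12 - 11*e13 + 6*e23


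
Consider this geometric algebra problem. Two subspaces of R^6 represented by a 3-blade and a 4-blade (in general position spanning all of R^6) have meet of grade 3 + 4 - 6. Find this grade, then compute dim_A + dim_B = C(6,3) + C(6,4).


Meet grade = grade(A) + grade(B) - n
= 3 + 4 - 6 = 1
C(6,3) = 20
C(6,4) = 15
dim_A + dim_B = 20 + 15 = 35


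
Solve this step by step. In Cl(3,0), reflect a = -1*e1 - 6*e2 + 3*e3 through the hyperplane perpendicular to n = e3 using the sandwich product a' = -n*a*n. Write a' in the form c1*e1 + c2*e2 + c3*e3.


Reflection formula: a' = -n*a*n, with n = e3 (unit vector, n^2 = 1).
For reflection through hyperplane perp to e3:
The component along e3 flips sign, others stay.
a = (-1, -6, 3)
a' = (-1, -6, -3)
a' = -1*e1 - 6*e2 - 3*e3


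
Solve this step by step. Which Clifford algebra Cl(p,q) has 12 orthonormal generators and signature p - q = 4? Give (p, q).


We need p + q = 12 and p - q = 4.
Adding: 2p = 12 + 4 = 16, so p = 8.
Then q = 12 - 8 = 4.
(p, q) = (8, 4)


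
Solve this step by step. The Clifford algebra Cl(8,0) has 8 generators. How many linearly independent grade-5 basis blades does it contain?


Number of grade-k basis blades in Cl(p,q) with n = p + q is C(n, k).
n = 8 + 0 = 8
C(8, 5) = 8! / (5! * 3!)
= 40320 / (120 * 6)
= 56


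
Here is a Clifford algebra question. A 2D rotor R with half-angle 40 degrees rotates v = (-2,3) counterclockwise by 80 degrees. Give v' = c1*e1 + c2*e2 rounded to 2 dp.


Rotor R = cos(40deg) - sin(40deg)*e12
Rotation angle theta = 2 * 40 = 80 degrees
v' = R*v*~R rotates v by theta.
cos(80deg) = 0.1736, sin(80deg) = 0.9848
v'_1 = -2*cos(80deg) - 3*sin(80deg)
= -2*0.1736 - 3*0.9848
= -3.30
v'_2 = -2*sin(80deg) + 3*cos(80deg)
= -2*0.9848 + 3*0.1736
= -1.45
v' = -3.30*e1 - 1.45*e2


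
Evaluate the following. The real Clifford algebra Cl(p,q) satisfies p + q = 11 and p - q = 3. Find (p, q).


We need p + q = 11 and p - q = 3.
Adding: 2p = 11 + 3 = 14, so p = 7.
Then q = 11 - 7 = 4.
(p, q) = (7, 4)


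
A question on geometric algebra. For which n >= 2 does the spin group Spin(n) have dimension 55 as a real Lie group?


dim Spin(n) = dim so(n) = n(n-1)/2.
Solve n(n-1)/2 = 55, i.e. n^2 - n - 110 = 0.
Discriminant = 1 + 8*55 = 441
n = (1 + sqrt(441))/2 = (1 + 21)/2 = 11


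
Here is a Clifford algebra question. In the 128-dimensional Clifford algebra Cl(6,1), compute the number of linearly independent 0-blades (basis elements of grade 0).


Number of grade-k basis blades in Cl(p,q) with n = p + q is C(n, k).
n = 6 + 1 = 7
C(7, 0) = 7! / (0! * 7!)
= 5040 / (1 * 5040)
= 1


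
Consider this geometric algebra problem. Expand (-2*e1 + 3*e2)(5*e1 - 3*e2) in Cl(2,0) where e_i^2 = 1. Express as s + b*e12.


Expand: (-2*e1 + 3*e2)(5*e1 - 3*e2)
= (-2)*5*e1e1 + (-2)*(-3)*e1e2 + 3*5*e2e1 + 3*(-3)*e2e2
Using e1^2 = e2^2 = 1, e2e1 = -e1e2:
Scalar part s = (-2)*5 + 3*(-3) = -10 + (-9) = -19
Bivector part b = (-2)*(-3) - 3*5 = 6 - 15 = -9
uv = -19 - 9*e12


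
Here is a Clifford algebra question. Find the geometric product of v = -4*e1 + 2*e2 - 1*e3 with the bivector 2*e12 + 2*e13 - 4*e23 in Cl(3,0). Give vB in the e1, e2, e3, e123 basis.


vB has grade-1 (vector) and grade-3 (trivector) parts: vB = (v _| B) + (v ^ B).
Vector part <vB>_1:
  e1: -v2*b12 - v3*b13 = -(2)*(2) - (-1)*(2) = -2
  e2: v1*b12 - v3*b23 = (-4)*(2) - (-1)*(-4) = -12
  e3: v1*b13 + v2*b23 = (-4)*(2) + (2)*(-4) = -16
Trivector part <vB>_3:
  e123: v1*b23 - v2*b13 + v3*b12 = (-4)*(-4) - (2)*(2) + (-1)*(2) = 10
vB = -2*e1 - 12*e2 - 16*e3 + 10*e123


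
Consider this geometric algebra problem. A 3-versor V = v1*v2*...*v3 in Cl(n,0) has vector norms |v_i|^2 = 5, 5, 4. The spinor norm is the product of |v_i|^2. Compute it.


Spinor norm N(V) = |v1|^2 * |v2|^2 * ... * |v3|^2
= 5 * 5 * 4
Running product: 5, 25, 100
N(V) = 100


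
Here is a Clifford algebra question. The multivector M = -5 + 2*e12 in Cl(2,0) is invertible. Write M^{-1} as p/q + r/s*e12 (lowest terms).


M = -5 + 2*e12, where e12^2 = -1.
Since M commutes with its reverse ~M = a - b*e12, M * ~M = a^2 - b^2*e12^2 = a^2 + b^2.
So M^{-1} = ~M / (a^2 + b^2) = (a - b*e12)/(a^2 + b^2).
a^2 + b^2 = 25 + 4 = 29
Scalar part = -5/29 = -5/29
Bivector coeff = -2/29 = -2/29
M^{-1} = -5/29 - 2/29*e12


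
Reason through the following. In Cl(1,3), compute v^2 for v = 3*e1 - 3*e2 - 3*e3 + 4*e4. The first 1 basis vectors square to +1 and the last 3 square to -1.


v^2 = sum of c_i^2 * e_i^2
Positive signature terms (e_i^2 = +1): 3^2 = 9
Negative signature terms (e_j^2 = -1): (-3)^2 + (-3)^2 + 4^2 = 34
v^2 = 9 - 34 = -25


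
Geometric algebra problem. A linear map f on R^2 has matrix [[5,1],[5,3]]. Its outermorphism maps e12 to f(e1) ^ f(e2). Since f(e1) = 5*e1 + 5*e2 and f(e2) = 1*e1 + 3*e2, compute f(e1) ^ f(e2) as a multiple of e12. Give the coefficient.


The outermorphism of a linear map f sends e1^e2 to f(e1)^f(e2).
f(e1) = 5*e1 + 5*e2
f(e2) = 1*e1 + 3*e2
f(e1) ^ f(e2) = (5*e1 + 5*e2) ^ (1*e1 + 3*e2)
= 5*3*e12 + 5*1*e21
= (15 - 5)*e12
= 10*e12
Coefficient = 10


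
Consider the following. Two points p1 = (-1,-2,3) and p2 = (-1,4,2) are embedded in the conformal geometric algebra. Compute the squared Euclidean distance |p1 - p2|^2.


p1 - p2 = (0, -6, 1)
|p1 - p2|^2 = 0^2 + (-6)^2 + 1^2
= 0 + 36 + 1
= 37


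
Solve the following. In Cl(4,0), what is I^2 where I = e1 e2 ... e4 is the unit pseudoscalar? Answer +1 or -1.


The pseudoscalar I = e1...e_n (product of all n generators) of Cl(p,q) satisfies I^2 = (-1)^(q + n(n-1)/2).
p = 4, q = 0, n = p + q = 4
n(n-1)/2 = 4 * 3 / 2 = 6
Exponent = q + n(n-1)/2 = 0 + 6 = 6
I^2 = (-1)^6 = +1


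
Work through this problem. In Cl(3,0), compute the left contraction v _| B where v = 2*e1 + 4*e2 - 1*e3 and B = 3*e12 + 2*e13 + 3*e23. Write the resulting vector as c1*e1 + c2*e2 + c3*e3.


Left contraction v _| B = <vB>_1 (grade-1 part of the geometric product vB).
Using e1_|e12 = e2, e2_|e12 = -e1, e1_|e13 = e3, e3_|e13 = -e1, e2_|e23 = e3, e3_|e23 = -e2:
e1 coeff: -v2*b12 - v3*b13 = -(4)*(3) - (-1)*(2) = -10
e2 coeff: v1*b12 - v3*b23 = (2)*(3) - (-1)*(3) = 9
e3 coeff: v1*b13 + v2*b23 = (2)*(2) + (4)*(3) = 16
v _| B = -10*e1 + 9*e2 + 16*e3


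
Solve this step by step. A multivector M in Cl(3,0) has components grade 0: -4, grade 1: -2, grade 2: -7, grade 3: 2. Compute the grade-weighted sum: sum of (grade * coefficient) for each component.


Grade-weighted sum = sum of grade_k * coefficient_k
0*(-4) = 0
1*(-2) = -2
2*(-7) = -14
3*2 = 6
Total = 0 + (-2) + (-14) + 6 = -10


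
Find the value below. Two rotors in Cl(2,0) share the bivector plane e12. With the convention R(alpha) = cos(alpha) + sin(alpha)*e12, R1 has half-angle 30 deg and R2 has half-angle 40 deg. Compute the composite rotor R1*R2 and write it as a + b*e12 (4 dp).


Same-plane rotors commute and their half-angles add:
R1*R2 = cos(a1 + a2) + sin(a1 + a2)*e12.
a1 + a2 = 30 + 40 = 70 deg
cos(70 deg) = 0.3420
sin(70 deg) = 0.9397
R1*R2 = 0.3420 + 0.9397*e12


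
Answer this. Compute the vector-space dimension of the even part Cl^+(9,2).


Even subalgebra dimension = 2^(n-1)
n = 9 + 2 = 11
2^(11 - 1) = 2^10 = 1024
Verification: sum of C(11,k) for even k = 1 + 55 + 330 + 462 + 165 + 11 = 1024
Result = 1024


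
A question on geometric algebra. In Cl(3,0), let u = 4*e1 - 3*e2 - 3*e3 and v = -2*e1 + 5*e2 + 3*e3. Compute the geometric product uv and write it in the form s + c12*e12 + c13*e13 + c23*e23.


In Cl(3,0): e_i^2 = 1, e_ie_j = -e_je_i for i != j.
Scalar part = u . v = 4*(-2) + (-3)*5 + (-3)*3
= -8 + (-15) + (-9) = -32
e12 coeff = 4*5 - (-3)*(-2) = 20 - 6 = 14
e13 coeff = 4*3 - (-3)*(-2) = 12 - 6 = 6
e23 coeff = (-3)*3 - (-3)*5 = -9 - (-15) = 6
uv = -32 + 14*e12 + 6*e13 + 6*e23


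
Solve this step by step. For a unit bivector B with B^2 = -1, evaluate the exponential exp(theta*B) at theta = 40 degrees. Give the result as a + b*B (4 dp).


For a unit bivector B with B^2 = -1, the exponential series gives
e^(theta*B) = cos(theta) + sin(theta)*B (the GA analogue of Euler's formula).
theta = 40 degrees = 0.698132 rad
cos(40 deg) = 0.7660
sin(40 deg) = 0.6428
exp(theta*B) = 0.7660 + 0.6428*B


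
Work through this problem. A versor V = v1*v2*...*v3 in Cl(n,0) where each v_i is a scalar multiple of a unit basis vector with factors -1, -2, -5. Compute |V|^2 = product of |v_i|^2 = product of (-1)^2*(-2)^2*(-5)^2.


Each vector v_i has |v_i|^2 = s_i^2
Squared scales: (-1)^2 = 1, (-2)^2 = 4, (-5)^2 = 25
|V|^2 = 1 * 4 * 25
= 100


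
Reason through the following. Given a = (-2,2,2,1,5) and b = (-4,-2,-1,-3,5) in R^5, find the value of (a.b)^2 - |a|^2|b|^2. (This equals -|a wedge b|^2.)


a . b = (-2)*(-4) + 2*(-2) + 2*(-1) + 1*(-3) + 5*5
= 8 + (-4) + (-2) + (-3) + 25 = 24
|a|^2 = (-2)^2 + 2^2 + 2^2 + 1^2 + 5^2 = 38
|b|^2 = (-4)^2 + (-2)^2 + (-1)^2 + (-3)^2 + 5^2 = 55
(a.b)^2 = 24^2 = 576
|a|^2 * |b|^2 = 38 * 55 = 2090
Result = 576 - 2090 = -1514


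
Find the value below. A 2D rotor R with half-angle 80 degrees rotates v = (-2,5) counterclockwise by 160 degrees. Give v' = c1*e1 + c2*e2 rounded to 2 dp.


Rotor R = cos(80deg) - sin(80deg)*e12
Rotation angle theta = 2 * 80 = 160 degrees
v' = R*v*~R rotates v by theta.
cos(160deg) = -0.9397, sin(160deg) = 0.3420
v'_1 = -2*cos(160deg) - 5*sin(160deg)
= -2*(-0.9397) - 5*0.3420
= 0.17
v'_2 = -2*sin(160deg) + 5*cos(160deg)
= -2*0.3420 + 5*(-0.9397)
= -5.38
v' = 0.17*e1 - 5.38*e2
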